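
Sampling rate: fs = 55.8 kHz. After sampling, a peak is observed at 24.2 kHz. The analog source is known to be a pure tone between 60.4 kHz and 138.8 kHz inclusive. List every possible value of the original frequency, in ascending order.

80 kHz, 87.4 kHz, 135.8 kHz

Frequencies that alias to 24.2 kHz are k·fs ± 24.2 kHz for integer k ≥ 0.
k=0: 24.2 kHz.
k=1: 31.6 kHz, 80 kHz.
k=2: 87.4 kHz, 135.8 kHz.
k=3: 143.2 kHz, 191.6 kHz.
Within [60.4 kHz, 138.8 kHz]: 80 kHz, 87.4 kHz, 135.8 kHz.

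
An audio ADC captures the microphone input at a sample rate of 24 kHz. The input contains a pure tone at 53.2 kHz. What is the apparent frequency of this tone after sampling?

53.2 kHz mod fs = 5.2 kHz.
5.2 kHz ≤ fs/2 = 12 kHz, appears at 5.2 kHz.

5.2 kHz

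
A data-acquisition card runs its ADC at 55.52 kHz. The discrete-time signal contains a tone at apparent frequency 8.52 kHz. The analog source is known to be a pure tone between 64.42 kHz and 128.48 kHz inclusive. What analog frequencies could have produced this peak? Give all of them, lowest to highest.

102.52 kHz, 119.56 kHz

Frequencies that alias to 8.52 kHz are k·fs ± 8.52 kHz for integer k ≥ 0.
k=0: 8.52 kHz.
k=1: 47 kHz, 64.04 kHz.
k=2: 102.52 kHz, 119.56 kHz.
k=3: 158.04 kHz, 175.08 kHz.
Within [64.42 kHz, 128.48 kHz]: 102.52 kHz, 119.56 kHz.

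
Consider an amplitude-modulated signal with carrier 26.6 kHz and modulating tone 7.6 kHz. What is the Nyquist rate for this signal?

AM sidebands sit at fc ± fm = 19 kHz and 34.2 kHz.
Highest-frequency component: 34.2 kHz.
Nyquist rate = 2 × 34.2 kHz = 68.4 kHz.

68.4 kHz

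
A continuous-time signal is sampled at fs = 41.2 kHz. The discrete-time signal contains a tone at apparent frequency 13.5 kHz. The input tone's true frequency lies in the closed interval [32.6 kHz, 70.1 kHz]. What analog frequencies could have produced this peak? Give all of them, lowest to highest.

54.7 kHz, 68.9 kHz

Frequencies that alias to 13.5 kHz are k·fs ± 13.5 kHz for integer k ≥ 0.
k=0: 13.5 kHz.
k=1: 27.7 kHz, 54.7 kHz.
k=2: 68.9 kHz, 95.9 kHz.
k=3: 110.1 kHz, 137.1 kHz.
Within [32.6 kHz, 70.1 kHz]: 54.7 kHz, 68.9 kHz.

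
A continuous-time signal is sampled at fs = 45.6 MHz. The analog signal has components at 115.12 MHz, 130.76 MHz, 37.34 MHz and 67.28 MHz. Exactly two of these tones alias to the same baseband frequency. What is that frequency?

21.68 MHz

fs/2 = 22.8 MHz.
115.12 MHz mod fs = 23.92 MHz.
23.92 MHz > fs/2 = 22.8 MHz, folds to fs − 23.92 MHz = 21.68 MHz.
130.76 MHz mod fs = 39.56 MHz.
39.56 MHz > fs/2 = 22.8 MHz, folds to fs − 39.56 MHz = 6.04 MHz.
37.34 MHz > fs/2 = 22.8 MHz, folds to fs − 37.34 MHz = 8.26 MHz.
67.28 MHz mod fs = 21.68 MHz.
21.68 MHz ≤ fs/2 = 22.8 MHz, appears at 21.68 MHz.
67.28 MHz and 115.12 MHz both map to 21.68 MHz.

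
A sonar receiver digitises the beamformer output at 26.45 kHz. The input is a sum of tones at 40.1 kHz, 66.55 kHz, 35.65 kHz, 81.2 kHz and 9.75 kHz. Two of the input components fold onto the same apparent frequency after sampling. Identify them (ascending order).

fs/2 = 13.225 kHz.
40.1 kHz mod fs = 13.65 kHz.
13.65 kHz > fs/2 = 13.225 kHz, folds to fs − 13.65 kHz = 12.8 kHz.
66.55 kHz mod fs = 13.65 kHz.
13.65 kHz > fs/2 = 13.225 kHz, folds to fs − 13.65 kHz = 12.8 kHz.
35.65 kHz mod fs = 9.2 kHz.
9.2 kHz ≤ fs/2 = 13.225 kHz, appears at 9.2 kHz.
81.2 kHz mod fs = 1.85 kHz.
1.85 kHz ≤ fs/2 = 13.225 kHz, appears at 1.85 kHz.
9.75 kHz ≤ fs/2 = 13.225 kHz, passes unchanged.
40.1 kHz and 66.55 kHz both map to 12.8 kHz.

40.1 kHz, 66.55 kHz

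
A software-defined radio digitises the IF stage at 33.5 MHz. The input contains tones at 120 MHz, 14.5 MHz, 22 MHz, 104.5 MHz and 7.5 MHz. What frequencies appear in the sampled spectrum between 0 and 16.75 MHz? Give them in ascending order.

fs/2 = 16.75 MHz.
120 MHz mod fs = 19.5 MHz.
19.5 MHz > fs/2 = 16.75 MHz, folds to fs − 19.5 MHz = 14 MHz.
14.5 MHz ≤ fs/2 = 16.75 MHz, passes unchanged.
22 MHz > fs/2 = 16.75 MHz, folds to fs − 22 MHz = 11.5 MHz.
104.5 MHz mod fs = 4 MHz.
4 MHz ≤ fs/2 = 16.75 MHz, appears at 4 MHz.
7.5 MHz ≤ fs/2 = 16.75 MHz, passes unchanged.
Distinct values: {4 MHz, 7.5 MHz, 11.5 MHz, 14 MHz, 14.5 MHz}.

4 MHz, 7.5 MHz, 11.5 MHz, 14 MHz, 14.5 MHz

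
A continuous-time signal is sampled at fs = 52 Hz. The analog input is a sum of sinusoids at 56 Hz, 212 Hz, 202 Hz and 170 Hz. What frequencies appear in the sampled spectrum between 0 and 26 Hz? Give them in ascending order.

4 Hz, 6 Hz, 14 Hz

fs/2 = 26 Hz.
56 Hz mod fs = 4 Hz.
4 Hz ≤ fs/2 = 26 Hz, appears at 4 Hz.
212 Hz mod fs = 4 Hz.
4 Hz ≤ fs/2 = 26 Hz, appears at 4 Hz.
202 Hz mod fs = 46 Hz.
46 Hz > fs/2 = 26 Hz, folds to fs − 46 Hz = 6 Hz.
170 Hz mod fs = 14 Hz.
14 Hz ≤ fs/2 = 26 Hz, appears at 14 Hz.
Distinct values: {4 Hz, 6 Hz, 14 Hz}.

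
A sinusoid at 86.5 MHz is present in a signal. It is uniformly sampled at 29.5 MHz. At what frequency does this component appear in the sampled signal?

86.5 MHz mod fs = 27.5 MHz.
27.5 MHz > fs/2 = 14.75 MHz, folds to fs − 27.5 MHz = 2 MHz.

2 MHz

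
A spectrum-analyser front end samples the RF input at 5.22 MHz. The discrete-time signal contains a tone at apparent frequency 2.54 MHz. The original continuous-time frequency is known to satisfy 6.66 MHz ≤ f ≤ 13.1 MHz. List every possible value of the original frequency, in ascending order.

Frequencies that alias to 2.54 MHz are k·fs ± 2.54 MHz for integer k ≥ 0.
k=0: 2.54 MHz.
k=1: 2.68 MHz, 7.76 MHz.
k=2: 7.9 MHz, 12.98 MHz.
k=3: 13.12 MHz, 18.2 MHz.
Within [6.66 MHz, 13.1 MHz]: 7.76 MHz, 7.9 MHz, 12.98 MHz.

7.76 MHz, 7.9 MHz, 12.98 MHz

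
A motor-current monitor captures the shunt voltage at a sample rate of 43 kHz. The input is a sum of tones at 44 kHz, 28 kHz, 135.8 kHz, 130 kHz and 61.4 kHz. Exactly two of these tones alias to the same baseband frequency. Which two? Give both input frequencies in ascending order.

44 kHz, 130 kHz

fs/2 = 21.5 kHz.
44 kHz mod fs = 1 kHz.
1 kHz ≤ fs/2 = 21.5 kHz, appears at 1 kHz.
28 kHz > fs/2 = 21.5 kHz, folds to fs − 28 kHz = 15 kHz.
135.8 kHz mod fs = 6.8 kHz.
6.8 kHz ≤ fs/2 = 21.5 kHz, appears at 6.8 kHz.
130 kHz mod fs = 1 kHz.
1 kHz ≤ fs/2 = 21.5 kHz, appears at 1 kHz.
61.4 kHz mod fs = 18.4 kHz.
18.4 kHz ≤ fs/2 = 21.5 kHz, appears at 18.4 kHz.
44 kHz and 130 kHz both map to 1 kHz.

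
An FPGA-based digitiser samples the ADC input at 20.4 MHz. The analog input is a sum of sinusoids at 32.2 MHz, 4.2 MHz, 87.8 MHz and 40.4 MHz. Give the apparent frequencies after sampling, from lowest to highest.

0.4 MHz, 4.2 MHz, 6.2 MHz, 8.6 MHz

fs/2 = 10.2 MHz.
32.2 MHz mod fs = 11.8 MHz.
11.8 MHz > fs/2 = 10.2 MHz, folds to fs − 11.8 MHz = 8.6 MHz.
4.2 MHz ≤ fs/2 = 10.2 MHz, passes unchanged.
87.8 MHz mod fs = 6.2 MHz.
6.2 MHz ≤ fs/2 = 10.2 MHz, appears at 6.2 MHz.
40.4 MHz mod fs = 20 MHz.
20 MHz > fs/2 = 10.2 MHz, folds to fs − 20 MHz = 0.4 MHz.
Distinct values: {0.4 MHz, 4.2 MHz, 6.2 MHz, 8.6 MHz}.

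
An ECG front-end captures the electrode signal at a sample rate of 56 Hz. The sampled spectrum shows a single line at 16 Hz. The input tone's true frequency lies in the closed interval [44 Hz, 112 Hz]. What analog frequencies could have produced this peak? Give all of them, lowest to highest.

72 Hz, 96 Hz

Frequencies that alias to 16 Hz are k·fs ± 16 Hz for integer k ≥ 0.
k=0: 16 Hz.
k=1: 40 Hz, 72 Hz.
k=2: 96 Hz, 128 Hz.
k=3: 152 Hz, 184 Hz.
Within [44 Hz, 112 Hz]: 72 Hz, 96 Hz.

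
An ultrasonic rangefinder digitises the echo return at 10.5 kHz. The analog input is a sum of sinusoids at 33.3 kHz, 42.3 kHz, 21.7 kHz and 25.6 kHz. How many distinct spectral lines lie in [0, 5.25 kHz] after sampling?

4

fs/2 = 5.25 kHz.
33.3 kHz mod fs = 1.8 kHz.
1.8 kHz ≤ fs/2 = 5.25 kHz, appears at 1.8 kHz.
42.3 kHz mod fs = 0.3 kHz.
0.3 kHz ≤ fs/2 = 5.25 kHz, appears at 0.3 kHz.
21.7 kHz mod fs = 0.7 kHz.
0.7 kHz ≤ fs/2 = 5.25 kHz, appears at 0.7 kHz.
25.6 kHz mod fs = 4.6 kHz.
4.6 kHz ≤ fs/2 = 5.25 kHz, appears at 4.6 kHz.
Distinct values: {0.3 kHz, 0.7 kHz, 1.8 kHz, 4.6 kHz} → 4.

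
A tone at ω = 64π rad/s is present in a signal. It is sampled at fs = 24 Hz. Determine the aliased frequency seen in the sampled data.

8 Hz

ω = 64π rad/s → f = ω/(2π) = 32 Hz.
32 Hz mod fs = 8 Hz.
8 Hz ≤ fs/2 = 12 Hz, appears at 8 Hz.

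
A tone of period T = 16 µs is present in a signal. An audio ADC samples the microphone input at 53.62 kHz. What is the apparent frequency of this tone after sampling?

T = 16 µs → f = 1/T = 62.5 kHz.
62.5 kHz mod fs = 8.88 kHz.
8.88 kHz ≤ fs/2 = 26.81 kHz, appears at 8.88 kHz.

8.88 kHz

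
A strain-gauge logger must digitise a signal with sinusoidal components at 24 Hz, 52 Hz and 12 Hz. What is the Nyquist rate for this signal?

Highest-frequency component: 52 Hz.
Nyquist rate = 2 × 52 Hz = 104 Hz.

104 Hz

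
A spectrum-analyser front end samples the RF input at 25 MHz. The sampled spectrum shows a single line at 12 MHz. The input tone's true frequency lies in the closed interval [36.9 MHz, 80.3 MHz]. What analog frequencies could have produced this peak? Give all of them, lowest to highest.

Frequencies that alias to 12 MHz are k·fs ± 12 MHz for integer k ≥ 0.
k=0: 12 MHz.
k=1: 13 MHz, 37 MHz.
k=2: 38 MHz, 62 MHz.
k=3: 63 MHz, 87 MHz.
k=4: 88 MHz, 112 MHz.
Within [36.9 MHz, 80.3 MHz]: 37 MHz, 38 MHz, 62 MHz, 63 MHz.

37 MHz, 38 MHz, 62 MHz, 63 MHz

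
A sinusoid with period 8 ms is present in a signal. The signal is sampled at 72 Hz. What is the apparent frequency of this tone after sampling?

19 Hz

T = 8 ms → f = 1/T = 125 Hz.
125 Hz mod fs = 53 Hz.
53 Hz > fs/2 = 36 Hz, folds to fs − 53 Hz = 19 Hz.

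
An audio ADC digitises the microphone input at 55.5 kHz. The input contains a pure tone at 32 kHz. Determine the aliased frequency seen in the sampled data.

23.5 kHz

32 kHz > fs/2 = 27.75 kHz, folds to fs − 32 kHz = 23.5 kHz.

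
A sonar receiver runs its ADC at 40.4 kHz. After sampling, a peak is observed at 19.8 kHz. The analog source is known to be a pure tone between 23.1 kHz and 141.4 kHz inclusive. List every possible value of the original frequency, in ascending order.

60.2 kHz, 61 kHz, 100.6 kHz, 101.4 kHz, 141 kHz

Frequencies that alias to 19.8 kHz are k·fs ± 19.8 kHz for integer k ≥ 0.
k=0: 19.8 kHz.
k=1: 20.6 kHz, 60.2 kHz.
k=2: 61 kHz, 100.6 kHz.
k=3: 101.4 kHz, 141 kHz.
k=4: 141.8 kHz, 181.4 kHz.
Within [23.1 kHz, 141.4 kHz]: 60.2 kHz, 61 kHz, 100.6 kHz, 101.4 kHz, 141 kHz.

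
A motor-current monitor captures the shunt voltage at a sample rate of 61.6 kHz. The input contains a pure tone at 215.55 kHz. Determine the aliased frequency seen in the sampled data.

30.75 kHz

215.55 kHz mod fs = 30.75 kHz.
30.75 kHz ≤ fs/2 = 30.8 kHz, appears at 30.75 kHz.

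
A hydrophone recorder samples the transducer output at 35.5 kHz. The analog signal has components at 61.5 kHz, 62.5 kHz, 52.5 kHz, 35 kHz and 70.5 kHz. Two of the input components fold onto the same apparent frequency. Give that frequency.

0.5 kHz

fs/2 = 17.75 kHz.
61.5 kHz mod fs = 26 kHz.
26 kHz > fs/2 = 17.75 kHz, folds to fs − 26 kHz = 9.5 kHz.
62.5 kHz mod fs = 27 kHz.
27 kHz > fs/2 = 17.75 kHz, folds to fs − 27 kHz = 8.5 kHz.
52.5 kHz mod fs = 17 kHz.
17 kHz ≤ fs/2 = 17.75 kHz, appears at 17 kHz.
35 kHz > fs/2 = 17.75 kHz, folds to fs − 35 kHz = 0.5 kHz.
70.5 kHz mod fs = 35 kHz.
35 kHz > fs/2 = 17.75 kHz, folds to fs − 35 kHz = 0.5 kHz.
35 kHz and 70.5 kHz both map to 0.5 kHz.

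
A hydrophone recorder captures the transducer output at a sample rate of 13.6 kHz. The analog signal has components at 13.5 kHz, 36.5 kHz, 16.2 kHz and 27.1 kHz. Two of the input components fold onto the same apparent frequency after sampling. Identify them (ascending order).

13.5 kHz, 27.1 kHz

fs/2 = 6.8 kHz.
13.5 kHz > fs/2 = 6.8 kHz, folds to fs − 13.5 kHz = 0.1 kHz.
36.5 kHz mod fs = 9.3 kHz.
9.3 kHz > fs/2 = 6.8 kHz, folds to fs − 9.3 kHz = 4.3 kHz.
16.2 kHz mod fs = 2.6 kHz.
2.6 kHz ≤ fs/2 = 6.8 kHz, appears at 2.6 kHz.
27.1 kHz mod fs = 13.5 kHz.
13.5 kHz > fs/2 = 6.8 kHz, folds to fs − 13.5 kHz = 0.1 kHz.
13.5 kHz and 27.1 kHz both map to 0.1 kHz.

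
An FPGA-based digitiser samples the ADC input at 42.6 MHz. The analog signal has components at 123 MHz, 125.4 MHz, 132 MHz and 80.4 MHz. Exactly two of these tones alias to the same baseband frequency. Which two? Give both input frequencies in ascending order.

fs/2 = 21.3 MHz.
123 MHz mod fs = 37.8 MHz.
37.8 MHz > fs/2 = 21.3 MHz, folds to fs − 37.8 MHz = 4.8 MHz.
125.4 MHz mod fs = 40.2 MHz.
40.2 MHz > fs/2 = 21.3 MHz, folds to fs − 40.2 MHz = 2.4 MHz.
132 MHz mod fs = 4.2 MHz.
4.2 MHz ≤ fs/2 = 21.3 MHz, appears at 4.2 MHz.
80.4 MHz mod fs = 37.8 MHz.
37.8 MHz > fs/2 = 21.3 MHz, folds to fs − 37.8 MHz = 4.8 MHz.
80.4 MHz and 123 MHz both map to 4.8 MHz.

80.4 MHz, 123 MHz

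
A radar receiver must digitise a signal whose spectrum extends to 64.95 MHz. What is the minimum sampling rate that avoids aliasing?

Nyquist rate = 2 × 64.95 MHz = 129.9 MHz.

129.9 MHz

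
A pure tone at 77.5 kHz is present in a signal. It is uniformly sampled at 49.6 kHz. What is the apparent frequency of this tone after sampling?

21.7 kHz

77.5 kHz mod fs = 27.9 kHz.
27.9 kHz > fs/2 = 24.8 kHz, folds to fs − 27.9 kHz = 21.7 kHz.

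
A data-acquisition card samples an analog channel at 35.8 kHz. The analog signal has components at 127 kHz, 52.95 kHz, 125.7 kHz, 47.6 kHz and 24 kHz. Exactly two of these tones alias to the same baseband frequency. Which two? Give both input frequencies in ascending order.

24 kHz, 47.6 kHz

fs/2 = 17.9 kHz.
127 kHz mod fs = 19.6 kHz.
19.6 kHz > fs/2 = 17.9 kHz, folds to fs − 19.6 kHz = 16.2 kHz.
52.95 kHz mod fs = 17.15 kHz.
17.15 kHz ≤ fs/2 = 17.9 kHz, appears at 17.15 kHz.
125.7 kHz mod fs = 18.3 kHz.
18.3 kHz > fs/2 = 17.9 kHz, folds to fs − 18.3 kHz = 17.5 kHz.
47.6 kHz mod fs = 11.8 kHz.
11.8 kHz ≤ fs/2 = 17.9 kHz, appears at 11.8 kHz.
24 kHz > fs/2 = 17.9 kHz, folds to fs − 24 kHz = 11.8 kHz.
24 kHz and 47.6 kHz both map to 11.8 kHz.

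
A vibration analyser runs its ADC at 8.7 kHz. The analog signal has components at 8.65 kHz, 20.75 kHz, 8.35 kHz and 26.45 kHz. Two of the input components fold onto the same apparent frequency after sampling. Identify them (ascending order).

8.35 kHz, 26.45 kHz

fs/2 = 4.35 kHz.
8.65 kHz > fs/2 = 4.35 kHz, folds to fs − 8.65 kHz = 0.05 kHz.
20.75 kHz mod fs = 3.35 kHz.
3.35 kHz ≤ fs/2 = 4.35 kHz, appears at 3.35 kHz.
8.35 kHz > fs/2 = 4.35 kHz, folds to fs − 8.35 kHz = 0.35 kHz.
26.45 kHz mod fs = 0.35 kHz.
0.35 kHz ≤ fs/2 = 4.35 kHz, appears at 0.35 kHz.
8.35 kHz and 26.45 kHz both map to 0.35 kHz.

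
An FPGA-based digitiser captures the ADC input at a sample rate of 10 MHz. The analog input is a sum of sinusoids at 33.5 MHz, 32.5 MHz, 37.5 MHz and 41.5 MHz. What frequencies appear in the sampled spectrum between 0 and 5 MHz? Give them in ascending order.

fs/2 = 5 MHz.
33.5 MHz mod fs = 3.5 MHz.
3.5 MHz ≤ fs/2 = 5 MHz, appears at 3.5 MHz.
32.5 MHz mod fs = 2.5 MHz.
2.5 MHz ≤ fs/2 = 5 MHz, appears at 2.5 MHz.
37.5 MHz mod fs = 7.5 MHz.
7.5 MHz > fs/2 = 5 MHz, folds to fs − 7.5 MHz = 2.5 MHz.
41.5 MHz mod fs = 1.5 MHz.
1.5 MHz ≤ fs/2 = 5 MHz, appears at 1.5 MHz.
Distinct values: {1.5 MHz, 2.5 MHz, 3.5 MHz}.

1.5 MHz, 2.5 MHz, 3.5 MHz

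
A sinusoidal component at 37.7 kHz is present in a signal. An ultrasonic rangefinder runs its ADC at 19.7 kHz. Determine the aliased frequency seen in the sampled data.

37.7 kHz mod fs = 18 kHz.
18 kHz > fs/2 = 9.85 kHz, folds to fs − 18 kHz = 1.7 kHz.

1.7 kHz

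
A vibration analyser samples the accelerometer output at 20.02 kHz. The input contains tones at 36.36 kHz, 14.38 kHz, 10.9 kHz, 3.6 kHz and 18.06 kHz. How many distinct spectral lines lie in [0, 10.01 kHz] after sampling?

fs/2 = 10.01 kHz.
36.36 kHz mod fs = 16.34 kHz.
16.34 kHz > fs/2 = 10.01 kHz, folds to fs − 16.34 kHz = 3.68 kHz.
14.38 kHz > fs/2 = 10.01 kHz, folds to fs − 14.38 kHz = 5.64 kHz.
10.9 kHz > fs/2 = 10.01 kHz, folds to fs − 10.9 kHz = 9.12 kHz.
3.6 kHz ≤ fs/2 = 10.01 kHz, passes unchanged.
18.06 kHz > fs/2 = 10.01 kHz, folds to fs − 18.06 kHz = 1.96 kHz.
Distinct values: {1.96 kHz, 3.6 kHz, 3.68 kHz, 5.64 kHz, 9.12 kHz} → 5.

5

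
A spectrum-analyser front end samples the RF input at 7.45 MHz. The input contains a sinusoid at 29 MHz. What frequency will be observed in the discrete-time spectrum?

29 MHz mod fs = 6.65 MHz.
6.65 MHz > fs/2 = 3.725 MHz, folds to fs − 6.65 MHz = 0.8 MHz.

0.8 MHz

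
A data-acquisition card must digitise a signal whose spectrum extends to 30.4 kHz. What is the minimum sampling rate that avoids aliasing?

Nyquist rate = 2 × 30.4 kHz = 60.8 kHz.

60.8 kHz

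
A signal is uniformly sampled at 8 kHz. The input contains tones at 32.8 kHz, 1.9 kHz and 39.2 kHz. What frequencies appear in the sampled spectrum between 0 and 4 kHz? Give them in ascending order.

0.8 kHz, 1.9 kHz

fs/2 = 4 kHz.
32.8 kHz mod fs = 0.8 kHz.
0.8 kHz ≤ fs/2 = 4 kHz, appears at 0.8 kHz.
1.9 kHz ≤ fs/2 = 4 kHz, passes unchanged.
39.2 kHz mod fs = 7.2 kHz.
7.2 kHz > fs/2 = 4 kHz, folds to fs − 7.2 kHz = 0.8 kHz.
Distinct values: {0.8 kHz, 1.9 kHz}.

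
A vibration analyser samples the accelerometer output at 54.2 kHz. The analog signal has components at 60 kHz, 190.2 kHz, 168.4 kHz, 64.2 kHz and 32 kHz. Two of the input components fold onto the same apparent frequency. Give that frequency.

fs/2 = 27.1 kHz.
60 kHz mod fs = 5.8 kHz.
5.8 kHz ≤ fs/2 = 27.1 kHz, appears at 5.8 kHz.
190.2 kHz mod fs = 27.6 kHz.
27.6 kHz > fs/2 = 27.1 kHz, folds to fs − 27.6 kHz = 26.6 kHz.
168.4 kHz mod fs = 5.8 kHz.
5.8 kHz ≤ fs/2 = 27.1 kHz, appears at 5.8 kHz.
64.2 kHz mod fs = 10 kHz.
10 kHz ≤ fs/2 = 27.1 kHz, appears at 10 kHz.
32 kHz > fs/2 = 27.1 kHz, folds to fs − 32 kHz = 22.2 kHz.
60 kHz and 168.4 kHz both map to 5.8 kHz.

5.8 kHz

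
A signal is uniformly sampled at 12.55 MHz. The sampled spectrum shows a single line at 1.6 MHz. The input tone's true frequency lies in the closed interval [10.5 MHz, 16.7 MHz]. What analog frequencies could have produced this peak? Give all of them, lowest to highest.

10.95 MHz, 14.15 MHz

Frequencies that alias to 1.6 MHz are k·fs ± 1.6 MHz for integer k ≥ 0.
k=0: 1.6 MHz.
k=1: 10.95 MHz, 14.15 MHz.
k=2: 23.5 MHz, 26.7 MHz.
Within [10.5 MHz, 16.7 MHz]: 10.95 MHz, 14.15 MHz.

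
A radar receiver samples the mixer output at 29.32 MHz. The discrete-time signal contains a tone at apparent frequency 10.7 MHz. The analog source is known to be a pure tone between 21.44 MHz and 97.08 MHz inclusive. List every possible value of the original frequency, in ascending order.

Frequencies that alias to 10.7 MHz are k·fs ± 10.7 MHz for integer k ≥ 0.
k=0: 10.7 MHz.
k=1: 18.62 MHz, 40.02 MHz.
k=2: 47.94 MHz, 69.34 MHz.
k=3: 77.26 MHz, 98.66 MHz.
k=4: 106.58 MHz, 127.98 MHz.
Within [21.44 MHz, 97.08 MHz]: 40.02 MHz, 47.94 MHz, 69.34 MHz, 77.26 MHz.

40.02 MHz, 47.94 MHz, 69.34 MHz, 77.26 MHz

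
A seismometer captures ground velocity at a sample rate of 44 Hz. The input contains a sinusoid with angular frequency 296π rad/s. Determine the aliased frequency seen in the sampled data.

16 Hz

ω = 296π rad/s → f = ω/(2π) = 148 Hz.
148 Hz mod fs = 16 Hz.
16 Hz ≤ fs/2 = 22 Hz, appears at 16 Hz.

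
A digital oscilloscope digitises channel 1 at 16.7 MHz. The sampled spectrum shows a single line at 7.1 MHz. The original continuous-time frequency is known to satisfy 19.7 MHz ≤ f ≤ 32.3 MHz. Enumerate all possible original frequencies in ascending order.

23.8 MHz, 26.3 MHz

Frequencies that alias to 7.1 MHz are k·fs ± 7.1 MHz for integer k ≥ 0.
k=0: 7.1 MHz.
k=1: 9.6 MHz, 23.8 MHz.
k=2: 26.3 MHz, 40.5 MHz.
k=3: 43 MHz, 57.2 MHz.
Within [19.7 MHz, 32.3 MHz]: 23.8 MHz, 26.3 MHz.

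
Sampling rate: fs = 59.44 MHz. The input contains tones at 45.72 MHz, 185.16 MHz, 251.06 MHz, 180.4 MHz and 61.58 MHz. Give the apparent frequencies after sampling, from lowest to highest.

2.08 MHz, 2.14 MHz, 6.84 MHz, 13.3 MHz, 13.72 MHz

fs/2 = 29.72 MHz.
45.72 MHz > fs/2 = 29.72 MHz, folds to fs − 45.72 MHz = 13.72 MHz.
185.16 MHz mod fs = 6.84 MHz.
6.84 MHz ≤ fs/2 = 29.72 MHz, appears at 6.84 MHz.
251.06 MHz mod fs = 13.3 MHz.
13.3 MHz ≤ fs/2 = 29.72 MHz, appears at 13.3 MHz.
180.4 MHz mod fs = 2.08 MHz.
2.08 MHz ≤ fs/2 = 29.72 MHz, appears at 2.08 MHz.
61.58 MHz mod fs = 2.14 MHz.
2.14 MHz ≤ fs/2 = 29.72 MHz, appears at 2.14 MHz.
Distinct values: {2.08 MHz, 2.14 MHz, 6.84 MHz, 13.3 MHz, 13.72 MHz}.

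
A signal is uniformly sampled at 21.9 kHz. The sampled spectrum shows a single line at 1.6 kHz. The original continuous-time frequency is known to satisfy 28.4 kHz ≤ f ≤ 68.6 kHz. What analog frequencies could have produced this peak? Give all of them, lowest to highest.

Frequencies that alias to 1.6 kHz are k·fs ± 1.6 kHz for integer k ≥ 0.
k=0: 1.6 kHz.
k=1: 20.3 kHz, 23.5 kHz.
k=2: 42.2 kHz, 45.4 kHz.
k=3: 64.1 kHz, 67.3 kHz.
k=4: 86 kHz, 89.2 kHz.
Within [28.4 kHz, 68.6 kHz]: 42.2 kHz, 45.4 kHz, 64.1 kHz, 67.3 kHz.

42.2 kHz, 45.4 kHz, 64.1 kHz, 67.3 kHz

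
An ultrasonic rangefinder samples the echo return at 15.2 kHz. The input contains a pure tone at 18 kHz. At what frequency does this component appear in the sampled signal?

18 kHz mod fs = 2.8 kHz.
2.8 kHz ≤ fs/2 = 7.6 kHz, appears at 2.8 kHz.

2.8 kHz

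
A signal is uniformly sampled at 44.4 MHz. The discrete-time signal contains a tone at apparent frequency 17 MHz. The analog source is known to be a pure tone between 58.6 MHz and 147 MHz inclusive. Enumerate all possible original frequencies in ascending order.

Frequencies that alias to 17 MHz are k·fs ± 17 MHz for integer k ≥ 0.
k=0: 17 MHz.
k=1: 27.4 MHz, 61.4 MHz.
k=2: 71.8 MHz, 105.8 MHz.
k=3: 116.2 MHz, 150.2 MHz.
k=4: 160.6 MHz, 194.6 MHz.
Within [58.6 MHz, 147 MHz]: 61.4 MHz, 71.8 MHz, 105.8 MHz, 116.2 MHz.

61.4 MHz, 71.8 MHz, 105.8 MHz, 116.2 MHz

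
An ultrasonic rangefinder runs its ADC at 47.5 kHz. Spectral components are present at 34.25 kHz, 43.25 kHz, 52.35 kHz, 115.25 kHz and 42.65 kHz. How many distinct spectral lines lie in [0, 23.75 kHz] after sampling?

fs/2 = 23.75 kHz.
34.25 kHz > fs/2 = 23.75 kHz, folds to fs − 34.25 kHz = 13.25 kHz.
43.25 kHz > fs/2 = 23.75 kHz, folds to fs − 43.25 kHz = 4.25 kHz.
52.35 kHz mod fs = 4.85 kHz.
4.85 kHz ≤ fs/2 = 23.75 kHz, appears at 4.85 kHz.
115.25 kHz mod fs = 20.25 kHz.
20.25 kHz ≤ fs/2 = 23.75 kHz, appears at 20.25 kHz.
42.65 kHz > fs/2 = 23.75 kHz, folds to fs − 42.65 kHz = 4.85 kHz.
Distinct values: {4.25 kHz, 4.85 kHz, 13.25 kHz, 20.25 kHz} → 4.

4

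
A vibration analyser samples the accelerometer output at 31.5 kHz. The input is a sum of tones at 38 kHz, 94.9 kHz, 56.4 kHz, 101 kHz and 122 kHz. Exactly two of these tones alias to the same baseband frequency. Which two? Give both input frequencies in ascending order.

fs/2 = 15.75 kHz.
38 kHz mod fs = 6.5 kHz.
6.5 kHz ≤ fs/2 = 15.75 kHz, appears at 6.5 kHz.
94.9 kHz mod fs = 0.4 kHz.
0.4 kHz ≤ fs/2 = 15.75 kHz, appears at 0.4 kHz.
56.4 kHz mod fs = 24.9 kHz.
24.9 kHz > fs/2 = 15.75 kHz, folds to fs − 24.9 kHz = 6.6 kHz.
101 kHz mod fs = 6.5 kHz.
6.5 kHz ≤ fs/2 = 15.75 kHz, appears at 6.5 kHz.
122 kHz mod fs = 27.5 kHz.
27.5 kHz > fs/2 = 15.75 kHz, folds to fs − 27.5 kHz = 4 kHz.
38 kHz and 101 kHz both map to 6.5 kHz.

38 kHz, 101 kHz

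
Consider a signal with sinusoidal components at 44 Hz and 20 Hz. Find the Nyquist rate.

88 Hz

Highest-frequency component: 44 Hz.
Nyquist rate = 2 × 44 Hz = 88 Hz.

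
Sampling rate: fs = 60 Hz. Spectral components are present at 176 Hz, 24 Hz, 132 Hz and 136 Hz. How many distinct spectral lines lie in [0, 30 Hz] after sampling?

4

fs/2 = 30 Hz.
176 Hz mod fs = 56 Hz.
56 Hz > fs/2 = 30 Hz, folds to fs − 56 Hz = 4 Hz.
24 Hz ≤ fs/2 = 30 Hz, passes unchanged.
132 Hz mod fs = 12 Hz.
12 Hz ≤ fs/2 = 30 Hz, appears at 12 Hz.
136 Hz mod fs = 16 Hz.
16 Hz ≤ fs/2 = 30 Hz, appears at 16 Hz.
Distinct values: {4 Hz, 12 Hz, 16 Hz, 24 Hz} → 4.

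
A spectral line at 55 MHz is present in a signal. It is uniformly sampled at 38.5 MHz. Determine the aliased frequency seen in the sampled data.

55 MHz mod fs = 16.5 MHz.
16.5 MHz ≤ fs/2 = 19.25 MHz, appears at 16.5 MHz.

16.5 MHz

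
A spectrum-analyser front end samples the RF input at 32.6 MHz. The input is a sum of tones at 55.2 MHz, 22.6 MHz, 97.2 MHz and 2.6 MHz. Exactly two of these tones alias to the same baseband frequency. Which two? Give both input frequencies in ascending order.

22.6 MHz, 55.2 MHz

fs/2 = 16.3 MHz.
55.2 MHz mod fs = 22.6 MHz.
22.6 MHz > fs/2 = 16.3 MHz, folds to fs − 22.6 MHz = 10 MHz.
22.6 MHz > fs/2 = 16.3 MHz, folds to fs − 22.6 MHz = 10 MHz.
97.2 MHz mod fs = 32 MHz.
32 MHz > fs/2 = 16.3 MHz, folds to fs − 32 MHz = 0.6 MHz.
2.6 MHz ≤ fs/2 = 16.3 MHz, passes unchanged.
22.6 MHz and 55.2 MHz both map to 10 MHz.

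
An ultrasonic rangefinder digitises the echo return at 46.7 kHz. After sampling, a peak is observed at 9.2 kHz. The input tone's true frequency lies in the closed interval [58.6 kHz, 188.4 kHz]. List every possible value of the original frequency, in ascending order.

Frequencies that alias to 9.2 kHz are k·fs ± 9.2 kHz for integer k ≥ 0.
k=0: 9.2 kHz.
k=1: 37.5 kHz, 55.9 kHz.
k=2: 84.2 kHz, 102.6 kHz.
k=3: 130.9 kHz, 149.3 kHz.
k=4: 177.6 kHz, 196 kHz.
k=5: 224.3 kHz, 242.7 kHz.
Within [58.6 kHz, 188.4 kHz]: 84.2 kHz, 102.6 kHz, 130.9 kHz, 149.3 kHz, 177.6 kHz.

84.2 kHz, 102.6 kHz, 130.9 kHz, 149.3 kHz, 177.6 kHz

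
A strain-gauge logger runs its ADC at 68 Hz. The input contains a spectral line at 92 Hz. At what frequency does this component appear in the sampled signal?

92 Hz mod fs = 24 Hz.
24 Hz ≤ fs/2 = 34 Hz, appears at 24 Hz.

24 Hz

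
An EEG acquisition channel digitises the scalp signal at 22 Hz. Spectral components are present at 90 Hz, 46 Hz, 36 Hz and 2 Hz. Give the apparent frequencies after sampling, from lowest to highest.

2 Hz, 8 Hz

fs/2 = 11 Hz.
90 Hz mod fs = 2 Hz.
2 Hz ≤ fs/2 = 11 Hz, appears at 2 Hz.
46 Hz mod fs = 2 Hz.
2 Hz ≤ fs/2 = 11 Hz, appears at 2 Hz.
36 Hz mod fs = 14 Hz.
14 Hz > fs/2 = 11 Hz, folds to fs − 14 Hz = 8 Hz.
2 Hz ≤ fs/2 = 11 Hz, passes unchanged.
Distinct values: {2 Hz, 8 Hz}.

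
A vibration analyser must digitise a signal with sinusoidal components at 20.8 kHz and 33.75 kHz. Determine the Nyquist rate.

Highest-frequency component: 33.75 kHz.
Nyquist rate = 2 × 33.75 kHz = 67.5 kHz.

67.5 kHz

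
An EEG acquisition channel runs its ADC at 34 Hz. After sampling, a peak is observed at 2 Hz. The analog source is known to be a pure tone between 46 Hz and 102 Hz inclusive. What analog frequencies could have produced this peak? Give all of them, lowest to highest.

Frequencies that alias to 2 Hz are k·fs ± 2 Hz for integer k ≥ 0.
k=0: 2 Hz.
k=1: 32 Hz, 36 Hz.
k=2: 66 Hz, 70 Hz.
k=3: 100 Hz, 104 Hz.
k=4: 134 Hz, 138 Hz.
Within [46 Hz, 102 Hz]: 66 Hz, 70 Hz, 100 Hz.

66 Hz, 70 Hz, 100 Hz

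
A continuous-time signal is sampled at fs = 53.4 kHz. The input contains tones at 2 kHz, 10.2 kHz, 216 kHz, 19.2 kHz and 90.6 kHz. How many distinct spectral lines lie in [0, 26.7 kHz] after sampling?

fs/2 = 26.7 kHz.
2 kHz ≤ fs/2 = 26.7 kHz, passes unchanged.
10.2 kHz ≤ fs/2 = 26.7 kHz, passes unchanged.
216 kHz mod fs = 2.4 kHz.
2.4 kHz ≤ fs/2 = 26.7 kHz, appears at 2.4 kHz.
19.2 kHz ≤ fs/2 = 26.7 kHz, passes unchanged.
90.6 kHz mod fs = 37.2 kHz.
37.2 kHz > fs/2 = 26.7 kHz, folds to fs − 37.2 kHz = 16.2 kHz.
Distinct values: {2 kHz, 2.4 kHz, 10.2 kHz, 16.2 kHz, 19.2 kHz} → 5.

5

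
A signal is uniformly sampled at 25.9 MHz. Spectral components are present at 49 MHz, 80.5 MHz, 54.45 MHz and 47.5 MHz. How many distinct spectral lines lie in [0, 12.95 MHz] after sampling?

3

fs/2 = 12.95 MHz.
49 MHz mod fs = 23.1 MHz.
23.1 MHz > fs/2 = 12.95 MHz, folds to fs − 23.1 MHz = 2.8 MHz.
80.5 MHz mod fs = 2.8 MHz.
2.8 MHz ≤ fs/2 = 12.95 MHz, appears at 2.8 MHz.
54.45 MHz mod fs = 2.65 MHz.
2.65 MHz ≤ fs/2 = 12.95 MHz, appears at 2.65 MHz.
47.5 MHz mod fs = 21.6 MHz.
21.6 MHz > fs/2 = 12.95 MHz, folds to fs − 21.6 MHz = 4.3 MHz.
Distinct values: {2.65 MHz, 2.8 MHz, 4.3 MHz} → 3.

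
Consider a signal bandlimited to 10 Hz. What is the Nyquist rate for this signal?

Nyquist rate = 2 × 10 Hz = 20 Hz.

20 Hz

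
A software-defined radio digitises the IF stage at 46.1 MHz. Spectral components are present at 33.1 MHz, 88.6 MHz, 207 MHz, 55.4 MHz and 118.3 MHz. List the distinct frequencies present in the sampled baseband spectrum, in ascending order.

3.6 MHz, 9.3 MHz, 13 MHz, 20 MHz, 22.6 MHz

fs/2 = 23.05 MHz.
33.1 MHz > fs/2 = 23.05 MHz, folds to fs − 33.1 MHz = 13 MHz.
88.6 MHz mod fs = 42.5 MHz.
42.5 MHz > fs/2 = 23.05 MHz, folds to fs − 42.5 MHz = 3.6 MHz.
207 MHz mod fs = 22.6 MHz.
22.6 MHz ≤ fs/2 = 23.05 MHz, appears at 22.6 MHz.
55.4 MHz mod fs = 9.3 MHz.
9.3 MHz ≤ fs/2 = 23.05 MHz, appears at 9.3 MHz.
118.3 MHz mod fs = 26.1 MHz.
26.1 MHz > fs/2 = 23.05 MHz, folds to fs − 26.1 MHz = 20 MHz.
Distinct values: {3.6 MHz, 9.3 MHz, 13 MHz, 20 MHz, 22.6 MHz}.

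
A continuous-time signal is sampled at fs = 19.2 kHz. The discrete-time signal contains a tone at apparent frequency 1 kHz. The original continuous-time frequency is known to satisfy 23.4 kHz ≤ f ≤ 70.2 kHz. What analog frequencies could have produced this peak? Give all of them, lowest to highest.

Frequencies that alias to 1 kHz are k·fs ± 1 kHz for integer k ≥ 0.
k=0: 1 kHz.
k=1: 18.2 kHz, 20.2 kHz.
k=2: 37.4 kHz, 39.4 kHz.
k=3: 56.6 kHz, 58.6 kHz.
k=4: 75.8 kHz, 77.8 kHz.
Within [23.4 kHz, 70.2 kHz]: 37.4 kHz, 39.4 kHz, 56.6 kHz, 58.6 kHz.

37.4 kHz, 39.4 kHz, 56.6 kHz, 58.6 kHz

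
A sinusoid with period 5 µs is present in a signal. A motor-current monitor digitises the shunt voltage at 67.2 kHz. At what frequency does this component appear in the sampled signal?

T = 5 µs → f = 1/T = 200 kHz.
200 kHz mod fs = 65.6 kHz.
65.6 kHz > fs/2 = 33.6 kHz, folds to fs − 65.6 kHz = 1.6 kHz.

1.6 kHz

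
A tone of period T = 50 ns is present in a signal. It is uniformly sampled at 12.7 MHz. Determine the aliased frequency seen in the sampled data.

5.4 MHz

T = 50 ns → f = 1/T = 20 MHz.
20 MHz mod fs = 7.3 MHz.
7.3 MHz > fs/2 = 6.35 MHz, folds to fs − 7.3 MHz = 5.4 MHz.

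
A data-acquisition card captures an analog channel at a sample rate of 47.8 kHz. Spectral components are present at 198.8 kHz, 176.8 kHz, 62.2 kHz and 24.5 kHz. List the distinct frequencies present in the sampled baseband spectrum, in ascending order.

fs/2 = 23.9 kHz.
198.8 kHz mod fs = 7.6 kHz.
7.6 kHz ≤ fs/2 = 23.9 kHz, appears at 7.6 kHz.
176.8 kHz mod fs = 33.4 kHz.
33.4 kHz > fs/2 = 23.9 kHz, folds to fs − 33.4 kHz = 14.4 kHz.
62.2 kHz mod fs = 14.4 kHz.
14.4 kHz ≤ fs/2 = 23.9 kHz, appears at 14.4 kHz.
24.5 kHz > fs/2 = 23.9 kHz, folds to fs − 24.5 kHz = 23.3 kHz.
Distinct values: {7.6 kHz, 14.4 kHz, 23.3 kHz}.

7.6 kHz, 14.4 kHz, 23.3 kHz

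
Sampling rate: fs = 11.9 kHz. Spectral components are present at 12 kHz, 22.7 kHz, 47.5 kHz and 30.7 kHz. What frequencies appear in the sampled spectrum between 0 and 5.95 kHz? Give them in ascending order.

0.1 kHz, 1.1 kHz, 5 kHz

fs/2 = 5.95 kHz.
12 kHz mod fs = 0.1 kHz.
0.1 kHz ≤ fs/2 = 5.95 kHz, appears at 0.1 kHz.
22.7 kHz mod fs = 10.8 kHz.
10.8 kHz > fs/2 = 5.95 kHz, folds to fs − 10.8 kHz = 1.1 kHz.
47.5 kHz mod fs = 11.8 kHz.
11.8 kHz > fs/2 = 5.95 kHz, folds to fs − 11.8 kHz = 0.1 kHz.
30.7 kHz mod fs = 6.9 kHz.
6.9 kHz > fs/2 = 5.95 kHz, folds to fs − 6.9 kHz = 5 kHz.
Distinct values: {0.1 kHz, 1.1 kHz, 5 kHz}.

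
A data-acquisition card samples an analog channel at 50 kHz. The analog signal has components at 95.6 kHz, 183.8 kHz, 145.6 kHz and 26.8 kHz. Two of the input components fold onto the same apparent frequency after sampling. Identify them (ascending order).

95.6 kHz, 145.6 kHz

fs/2 = 25 kHz.
95.6 kHz mod fs = 45.6 kHz.
45.6 kHz > fs/2 = 25 kHz, folds to fs − 45.6 kHz = 4.4 kHz.
183.8 kHz mod fs = 33.8 kHz.
33.8 kHz > fs/2 = 25 kHz, folds to fs − 33.8 kHz = 16.2 kHz.
145.6 kHz mod fs = 45.6 kHz.
45.6 kHz > fs/2 = 25 kHz, folds to fs − 45.6 kHz = 4.4 kHz.
26.8 kHz > fs/2 = 25 kHz, folds to fs − 26.8 kHz = 23.2 kHz.
95.6 kHz and 145.6 kHz both map to 4.4 kHz.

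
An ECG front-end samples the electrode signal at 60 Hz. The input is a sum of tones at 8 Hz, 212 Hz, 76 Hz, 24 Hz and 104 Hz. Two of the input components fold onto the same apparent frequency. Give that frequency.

fs/2 = 30 Hz.
8 Hz ≤ fs/2 = 30 Hz, passes unchanged.
212 Hz mod fs = 32 Hz.
32 Hz > fs/2 = 30 Hz, folds to fs − 32 Hz = 28 Hz.
76 Hz mod fs = 16 Hz.
16 Hz ≤ fs/2 = 30 Hz, appears at 16 Hz.
24 Hz ≤ fs/2 = 30 Hz, passes unchanged.
104 Hz mod fs = 44 Hz.
44 Hz > fs/2 = 30 Hz, folds to fs − 44 Hz = 16 Hz.
76 Hz and 104 Hz both map to 16 Hz.

16 Hz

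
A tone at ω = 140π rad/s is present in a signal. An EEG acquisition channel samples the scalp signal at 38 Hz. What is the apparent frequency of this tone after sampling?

6 Hz

ω = 140π rad/s → f = ω/(2π) = 70 Hz.
70 Hz mod fs = 32 Hz.
32 Hz > fs/2 = 19 Hz, folds to fs − 32 Hz = 6 Hz.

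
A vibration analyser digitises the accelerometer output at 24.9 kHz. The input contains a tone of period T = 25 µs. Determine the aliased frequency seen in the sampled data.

9.8 kHz

T = 25 µs → f = 1/T = 40 kHz.
40 kHz mod fs = 15.1 kHz.
15.1 kHz > fs/2 = 12.45 kHz, folds to fs − 15.1 kHz = 9.8 kHz.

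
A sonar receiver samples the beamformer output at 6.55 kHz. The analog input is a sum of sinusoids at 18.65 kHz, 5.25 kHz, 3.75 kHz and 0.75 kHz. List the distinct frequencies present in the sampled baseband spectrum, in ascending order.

0.75 kHz, 1 kHz, 1.3 kHz, 2.8 kHz

fs/2 = 3.275 kHz.
18.65 kHz mod fs = 5.55 kHz.
5.55 kHz > fs/2 = 3.275 kHz, folds to fs − 5.55 kHz = 1 kHz.
5.25 kHz > fs/2 = 3.275 kHz, folds to fs − 5.25 kHz = 1.3 kHz.
3.75 kHz > fs/2 = 3.275 kHz, folds to fs − 3.75 kHz = 2.8 kHz.
0.75 kHz ≤ fs/2 = 3.275 kHz, passes unchanged.
Distinct values: {0.75 kHz, 1 kHz, 1.3 kHz, 2.8 kHz}.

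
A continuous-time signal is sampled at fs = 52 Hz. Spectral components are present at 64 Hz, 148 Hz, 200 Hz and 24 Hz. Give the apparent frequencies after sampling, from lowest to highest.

fs/2 = 26 Hz.
64 Hz mod fs = 12 Hz.
12 Hz ≤ fs/2 = 26 Hz, appears at 12 Hz.
148 Hz mod fs = 44 Hz.
44 Hz > fs/2 = 26 Hz, folds to fs − 44 Hz = 8 Hz.
200 Hz mod fs = 44 Hz.
44 Hz > fs/2 = 26 Hz, folds to fs − 44 Hz = 8 Hz.
24 Hz ≤ fs/2 = 26 Hz, passes unchanged.
Distinct values: {8 Hz, 12 Hz, 24 Hz}.

8 Hz, 12 Hz, 24 Hz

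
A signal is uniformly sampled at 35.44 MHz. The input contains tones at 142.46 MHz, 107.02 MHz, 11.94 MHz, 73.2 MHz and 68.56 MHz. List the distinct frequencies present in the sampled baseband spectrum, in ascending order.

fs/2 = 17.72 MHz.
142.46 MHz mod fs = 0.7 MHz.
0.7 MHz ≤ fs/2 = 17.72 MHz, appears at 0.7 MHz.
107.02 MHz mod fs = 0.7 MHz.
0.7 MHz ≤ fs/2 = 17.72 MHz, appears at 0.7 MHz.
11.94 MHz ≤ fs/2 = 17.72 MHz, passes unchanged.
73.2 MHz mod fs = 2.32 MHz.
2.32 MHz ≤ fs/2 = 17.72 MHz, appears at 2.32 MHz.
68.56 MHz mod fs = 33.12 MHz.
33.12 MHz > fs/2 = 17.72 MHz, folds to fs − 33.12 MHz = 2.32 MHz.
Distinct values: {0.7 MHz, 2.32 MHz, 11.94 MHz}.

0.7 MHz, 2.32 MHz, 11.94 MHz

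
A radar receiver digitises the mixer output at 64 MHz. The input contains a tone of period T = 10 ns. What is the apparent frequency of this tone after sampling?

28 MHz

T = 10 ns → f = 1/T = 100 MHz.
100 MHz mod fs = 36 MHz.
36 MHz > fs/2 = 32 MHz, folds to fs − 36 MHz = 28 MHz.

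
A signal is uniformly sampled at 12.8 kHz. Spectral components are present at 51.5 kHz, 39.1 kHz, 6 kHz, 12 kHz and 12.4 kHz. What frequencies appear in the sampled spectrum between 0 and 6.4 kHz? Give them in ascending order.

0.3 kHz, 0.4 kHz, 0.7 kHz, 0.8 kHz, 6 kHz

fs/2 = 6.4 kHz.
51.5 kHz mod fs = 0.3 kHz.
0.3 kHz ≤ fs/2 = 6.4 kHz, appears at 0.3 kHz.
39.1 kHz mod fs = 0.7 kHz.
0.7 kHz ≤ fs/2 = 6.4 kHz, appears at 0.7 kHz.
6 kHz ≤ fs/2 = 6.4 kHz, passes unchanged.
12 kHz > fs/2 = 6.4 kHz, folds to fs − 12 kHz = 0.8 kHz.
12.4 kHz > fs/2 = 6.4 kHz, folds to fs − 12.4 kHz = 0.4 kHz.
Distinct values: {0.3 kHz, 0.4 kHz, 0.7 kHz, 0.8 kHz, 6 kHz}.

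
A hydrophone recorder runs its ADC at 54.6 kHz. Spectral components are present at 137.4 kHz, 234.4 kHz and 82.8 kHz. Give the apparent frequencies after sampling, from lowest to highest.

fs/2 = 27.3 kHz.
137.4 kHz mod fs = 28.2 kHz.
28.2 kHz > fs/2 = 27.3 kHz, folds to fs − 28.2 kHz = 26.4 kHz.
234.4 kHz mod fs = 16 kHz.
16 kHz ≤ fs/2 = 27.3 kHz, appears at 16 kHz.
82.8 kHz mod fs = 28.2 kHz.
28.2 kHz > fs/2 = 27.3 kHz, folds to fs − 28.2 kHz = 26.4 kHz.
Distinct values: {16 kHz, 26.4 kHz}.

16 kHz, 26.4 kHz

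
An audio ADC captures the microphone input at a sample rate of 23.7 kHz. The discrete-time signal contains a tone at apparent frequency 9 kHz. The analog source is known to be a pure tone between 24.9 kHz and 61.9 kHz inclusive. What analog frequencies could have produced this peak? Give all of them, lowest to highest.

32.7 kHz, 38.4 kHz, 56.4 kHz

Frequencies that alias to 9 kHz are k·fs ± 9 kHz for integer k ≥ 0.
k=0: 9 kHz.
k=1: 14.7 kHz, 32.7 kHz.
k=2: 38.4 kHz, 56.4 kHz.
k=3: 62.1 kHz, 80.1 kHz.
Within [24.9 kHz, 61.9 kHz]: 32.7 kHz, 38.4 kHz, 56.4 kHz.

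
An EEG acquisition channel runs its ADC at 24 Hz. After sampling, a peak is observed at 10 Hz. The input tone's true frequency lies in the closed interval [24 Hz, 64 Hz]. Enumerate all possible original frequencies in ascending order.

34 Hz, 38 Hz, 58 Hz, 62 Hz

Frequencies that alias to 10 Hz are k·fs ± 10 Hz for integer k ≥ 0.
k=0: 10 Hz.
k=1: 14 Hz, 34 Hz.
k=2: 38 Hz, 58 Hz.
k=3: 62 Hz, 82 Hz.
k=4: 86 Hz, 106 Hz.
Within [24 Hz, 64 Hz]: 34 Hz, 38 Hz, 58 Hz, 62 Hz.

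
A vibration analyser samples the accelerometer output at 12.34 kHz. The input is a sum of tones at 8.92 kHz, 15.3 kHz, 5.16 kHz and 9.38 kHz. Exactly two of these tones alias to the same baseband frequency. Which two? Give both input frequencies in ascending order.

fs/2 = 6.17 kHz.
8.92 kHz > fs/2 = 6.17 kHz, folds to fs − 8.92 kHz = 3.42 kHz.
15.3 kHz mod fs = 2.96 kHz.
2.96 kHz ≤ fs/2 = 6.17 kHz, appears at 2.96 kHz.
5.16 kHz ≤ fs/2 = 6.17 kHz, passes unchanged.
9.38 kHz > fs/2 = 6.17 kHz, folds to fs − 9.38 kHz = 2.96 kHz.
9.38 kHz and 15.3 kHz both map to 2.96 kHz.

9.38 kHz, 15.3 kHz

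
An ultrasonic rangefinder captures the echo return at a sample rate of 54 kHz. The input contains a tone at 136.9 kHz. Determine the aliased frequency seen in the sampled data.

25.1 kHz

136.9 kHz mod fs = 28.9 kHz.
28.9 kHz > fs/2 = 27 kHz, folds to fs − 28.9 kHz = 25.1 kHz.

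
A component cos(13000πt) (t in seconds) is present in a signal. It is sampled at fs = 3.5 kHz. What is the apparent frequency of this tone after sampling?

ω = 13000π rad/s → f = ω/(2π) = 6500 Hz = 6.5 kHz.
6.5 kHz mod fs = 3 kHz.
3 kHz > fs/2 = 1.75 kHz, folds to fs − 3 kHz = 0.5 kHz.

0.5 kHz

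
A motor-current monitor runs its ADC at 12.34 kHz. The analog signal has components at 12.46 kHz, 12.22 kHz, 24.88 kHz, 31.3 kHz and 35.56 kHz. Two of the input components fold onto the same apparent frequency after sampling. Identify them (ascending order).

12.22 kHz, 12.46 kHz

fs/2 = 6.17 kHz.
12.46 kHz mod fs = 0.12 kHz.
0.12 kHz ≤ fs/2 = 6.17 kHz, appears at 0.12 kHz.
12.22 kHz > fs/2 = 6.17 kHz, folds to fs − 12.22 kHz = 0.12 kHz.
24.88 kHz mod fs = 0.2 kHz.
0.2 kHz ≤ fs/2 = 6.17 kHz, appears at 0.2 kHz.
31.3 kHz mod fs = 6.62 kHz.
6.62 kHz > fs/2 = 6.17 kHz, folds to fs − 6.62 kHz = 5.72 kHz.
35.56 kHz mod fs = 10.88 kHz.
10.88 kHz > fs/2 = 6.17 kHz, folds to fs − 10.88 kHz = 1.46 kHz.
12.22 kHz and 12.46 kHz both map to 0.12 kHz.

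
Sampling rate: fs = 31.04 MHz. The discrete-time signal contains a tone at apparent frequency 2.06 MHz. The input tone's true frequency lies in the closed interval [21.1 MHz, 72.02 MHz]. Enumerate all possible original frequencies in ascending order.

28.98 MHz, 33.1 MHz, 60.02 MHz, 64.14 MHz

Frequencies that alias to 2.06 MHz are k·fs ± 2.06 MHz for integer k ≥ 0.
k=0: 2.06 MHz.
k=1: 28.98 MHz, 33.1 MHz.
k=2: 60.02 MHz, 64.14 MHz.
k=3: 91.06 MHz, 95.18 MHz.
Within [21.1 MHz, 72.02 MHz]: 28.98 MHz, 33.1 MHz, 60.02 MHz, 64.14 MHz.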